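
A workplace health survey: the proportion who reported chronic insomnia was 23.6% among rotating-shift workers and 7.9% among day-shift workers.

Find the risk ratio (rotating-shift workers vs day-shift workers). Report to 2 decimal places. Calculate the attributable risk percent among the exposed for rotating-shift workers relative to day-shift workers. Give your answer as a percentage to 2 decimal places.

RR = 0.2360 / 0.0790 = 2.99
AR% = (0.2360 − 0.0790) / 0.2360 = 0.6653 → 66.53%

RR = 2.99; AR% = 66.53%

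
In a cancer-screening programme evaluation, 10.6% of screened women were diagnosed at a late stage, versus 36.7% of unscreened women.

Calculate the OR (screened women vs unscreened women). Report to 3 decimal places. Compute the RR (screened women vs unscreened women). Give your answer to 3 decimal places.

odds, screened women = 0.1060/0.8940 = 0.1186
odds, unscreened women = 0.3670/0.6330 = 0.5798
OR = 0.1186 / 0.5798 = 0.205
RR = 0.1060 / 0.3670 = 0.289

OR = 0.205; RR = 0.289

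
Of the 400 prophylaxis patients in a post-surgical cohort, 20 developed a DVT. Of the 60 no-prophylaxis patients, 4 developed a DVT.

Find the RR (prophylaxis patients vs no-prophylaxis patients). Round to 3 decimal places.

RR ≈ 0.750

risk, prophylaxis patients = 20/400 = 0.0500
risk, no-prophylaxis patients = 4/60 = 0.0667
RR = 0.0500 / 0.0667 = 0.750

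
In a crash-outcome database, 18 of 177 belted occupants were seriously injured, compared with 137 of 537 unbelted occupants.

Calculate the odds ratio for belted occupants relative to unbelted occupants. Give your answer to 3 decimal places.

OR ≈ 0.331

odds, belted occupants = 18/159 = 0.1132
odds, unbelted occupants = 137/400 = 0.3425
OR = 0.1132 / 0.3425 = 0.331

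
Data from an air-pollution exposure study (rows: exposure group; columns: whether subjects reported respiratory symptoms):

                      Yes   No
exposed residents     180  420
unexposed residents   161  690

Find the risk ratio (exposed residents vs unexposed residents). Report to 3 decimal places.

risk, exposed residents = 180/600 = 0.3000
risk, unexposed residents = 161/851 = 0.1892
RR = 0.3000 / 0.1892 = 1.586

RR ≈ 1.586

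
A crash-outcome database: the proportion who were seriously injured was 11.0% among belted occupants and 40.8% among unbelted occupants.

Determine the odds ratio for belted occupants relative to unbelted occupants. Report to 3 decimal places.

odds, belted occupants = 0.1100/0.8900 = 0.1236
odds, unbelted occupants = 0.4080/0.5920 = 0.6892
OR = 0.1236 / 0.6892 = 0.179

0.179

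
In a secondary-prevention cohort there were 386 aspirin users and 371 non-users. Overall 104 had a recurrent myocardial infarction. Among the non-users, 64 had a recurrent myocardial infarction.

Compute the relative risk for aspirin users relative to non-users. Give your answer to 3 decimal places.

aspirin users with the outcome: 104 − 64 = 40
aspirin users without the outcome: 386 − 40 = 346
non-users without the outcome: 371 − 64 = 307
risk, aspirin users = 40/386 = 0.1036
risk, non-users = 64/371 = 0.1725
RR = 0.1036 / 0.1725 = 0.601

0.601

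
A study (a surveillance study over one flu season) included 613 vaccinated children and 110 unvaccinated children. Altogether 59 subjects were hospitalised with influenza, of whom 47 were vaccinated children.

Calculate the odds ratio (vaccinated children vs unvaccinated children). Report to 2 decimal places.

vaccinated children without the outcome: 613 − 47 = 566
unvaccinated children with the outcome: 59 − 47 = 12
unvaccinated children without the outcome: 110 − 12 = 98
OR = (47 × 98) / (566 × 12) = 4606/6792 ≈ 0.68

OR ≈ 0.68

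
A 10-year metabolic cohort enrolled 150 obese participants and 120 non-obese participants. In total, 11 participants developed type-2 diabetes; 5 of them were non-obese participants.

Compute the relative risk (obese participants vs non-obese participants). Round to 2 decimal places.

RR ≈ 0.96

obese participants with the outcome: 11 − 5 = 6
obese participants without the outcome: 150 − 6 = 144
non-obese participants without the outcome: 120 − 5 = 115
risk, obese participants = 6/150 = 0.04000
risk, non-obese participants = 5/120 = 0.04167
RR = 0.04000 / 0.04167 = 0.96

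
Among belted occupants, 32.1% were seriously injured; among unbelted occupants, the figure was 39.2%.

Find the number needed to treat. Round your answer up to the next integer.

absolute risk difference = 0.071000
1 / 0.071000 = 14.085 → round up → 15

15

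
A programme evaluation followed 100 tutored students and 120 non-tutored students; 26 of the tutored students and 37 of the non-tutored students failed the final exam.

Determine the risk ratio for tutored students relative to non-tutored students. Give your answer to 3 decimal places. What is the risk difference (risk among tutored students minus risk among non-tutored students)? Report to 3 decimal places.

RR = 0.843; RD = -0.048

risk, tutored students = 26/100 = 0.2600
risk, non-tutored students = 37/120 = 0.3083
RR = 0.2600 / 0.3083 = 0.843
risk difference = 0.2600 − 0.3083 = -0.048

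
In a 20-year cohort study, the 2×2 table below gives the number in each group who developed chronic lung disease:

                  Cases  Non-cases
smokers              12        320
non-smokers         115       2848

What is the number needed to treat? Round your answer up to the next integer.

NNT = 375

risk, smokers = 12/332 = 0.036145
risk, non-smokers = 115/2963 = 0.038812
absolute risk difference = 0.002667
1 / 0.002667 = 374.953 → round up → 375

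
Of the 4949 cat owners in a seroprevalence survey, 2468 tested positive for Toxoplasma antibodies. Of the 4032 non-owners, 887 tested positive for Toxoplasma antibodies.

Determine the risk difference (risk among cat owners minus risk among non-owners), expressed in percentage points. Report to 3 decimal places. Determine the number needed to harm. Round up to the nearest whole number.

RD = 27.870; NNH = 4

risk, cat owners = 2468/4949 = 0.4987
risk, non-owners = 887/4032 = 0.2200
risk difference = 0.4987 − 0.2200 = 0.2787 → 27.870 percentage points
absolute risk difference = 0.278697
1 / 0.278697 = 3.588 → round up → 4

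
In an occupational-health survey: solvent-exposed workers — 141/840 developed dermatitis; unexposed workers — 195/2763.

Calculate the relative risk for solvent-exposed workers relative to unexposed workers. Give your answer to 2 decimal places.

RR ≈ 2.38

risk, solvent-exposed workers = 141/840 = 0.1679
risk, unexposed workers = 195/2763 = 0.0706
RR = 0.1679 / 0.0706 = 2.38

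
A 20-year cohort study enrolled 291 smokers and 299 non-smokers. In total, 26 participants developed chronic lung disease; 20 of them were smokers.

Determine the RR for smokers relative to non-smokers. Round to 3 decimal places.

smokers without the outcome: 291 − 20 = 271
non-smokers with the outcome: 26 − 20 = 6
non-smokers without the outcome: 299 − 6 = 293
risk, smokers = 20/291 = 0.06873
risk, non-smokers = 6/299 = 0.02007
RR = 0.06873 / 0.02007 = 3.425

3.425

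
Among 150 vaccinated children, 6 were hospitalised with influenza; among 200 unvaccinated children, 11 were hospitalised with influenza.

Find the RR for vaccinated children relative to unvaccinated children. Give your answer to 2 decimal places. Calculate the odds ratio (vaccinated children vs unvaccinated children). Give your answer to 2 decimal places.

risk, vaccinated children = 6/150 = 0.04000
risk, unvaccinated children = 11/200 = 0.05500
RR = 0.04000 / 0.05500 = 0.73
OR = (6 × 189) / (144 × 11) = 1134/1584 ≈ 0.72

RR = 0.73; OR = 0.72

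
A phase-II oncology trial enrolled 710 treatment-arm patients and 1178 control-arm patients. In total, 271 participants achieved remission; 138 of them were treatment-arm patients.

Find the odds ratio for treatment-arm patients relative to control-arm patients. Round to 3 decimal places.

OR = 1.896

treatment-arm patients without the outcome: 710 − 138 = 572
control-arm patients with the outcome: 271 − 138 = 133
control-arm patients without the outcome: 1178 − 133 = 1045
OR = (138 × 1045) / (572 × 133) = 144210/76076 ≈ 1.896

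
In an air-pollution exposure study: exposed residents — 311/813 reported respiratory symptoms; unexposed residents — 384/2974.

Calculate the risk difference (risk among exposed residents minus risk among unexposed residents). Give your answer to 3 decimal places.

risk, exposed residents = 311/813 = 0.3825
risk, unexposed residents = 384/2974 = 0.1291
risk difference = 0.3825 − 0.1291 = 0.253

RD ≈ 0.253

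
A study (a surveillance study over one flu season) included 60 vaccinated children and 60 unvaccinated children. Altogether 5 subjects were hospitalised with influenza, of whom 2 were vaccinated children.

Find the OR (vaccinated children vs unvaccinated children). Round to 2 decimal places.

0.66

vaccinated children without the outcome: 60 − 2 = 58
unvaccinated children with the outcome: 5 − 2 = 3
unvaccinated children without the outcome: 60 − 3 = 57
OR = (2 × 57) / (58 × 3) = 114/174 ≈ 0.66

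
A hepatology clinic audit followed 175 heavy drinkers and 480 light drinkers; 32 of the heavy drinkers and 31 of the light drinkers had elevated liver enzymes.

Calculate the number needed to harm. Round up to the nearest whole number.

9

risk, heavy drinkers = 32/175 = 0.182857
risk, light drinkers = 31/480 = 0.064583
absolute risk difference = 0.118274
1 / 0.118274 = 8.455 → round up → 9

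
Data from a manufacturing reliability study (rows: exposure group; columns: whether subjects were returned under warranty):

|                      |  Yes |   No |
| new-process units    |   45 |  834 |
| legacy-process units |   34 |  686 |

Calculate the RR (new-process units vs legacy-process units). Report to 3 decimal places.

risk, new-process units = 45/879 = 0.05119
risk, legacy-process units = 34/720 = 0.04722
RR = 0.05119 / 0.04722 = 1.084

RR = 1.084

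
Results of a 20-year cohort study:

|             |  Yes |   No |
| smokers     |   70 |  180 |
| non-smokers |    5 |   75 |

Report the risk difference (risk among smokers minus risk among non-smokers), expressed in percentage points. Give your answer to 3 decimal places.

risk, smokers = 70/250 = 0.2800
risk, non-smokers = 5/80 = 0.0625
risk difference = 0.2800 − 0.0625 = 0.2175 → 21.750 percentage points

RD ≈ 21.750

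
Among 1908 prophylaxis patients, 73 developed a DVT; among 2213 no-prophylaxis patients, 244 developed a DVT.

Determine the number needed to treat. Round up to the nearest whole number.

risk, prophylaxis patients = 73/1908 = 0.038260
risk, no-prophylaxis patients = 244/2213 = 0.110258
absolute risk difference = 0.071998
1 / 0.071998 = 13.889 → round up → 14

NNT = 14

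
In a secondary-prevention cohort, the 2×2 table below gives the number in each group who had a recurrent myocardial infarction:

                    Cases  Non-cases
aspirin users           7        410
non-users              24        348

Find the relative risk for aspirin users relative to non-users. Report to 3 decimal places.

RR = 0.260

risk, aspirin users = 7/417 = 0.01679
risk, non-users = 24/372 = 0.06452
RR = 0.01679 / 0.06452 = 0.260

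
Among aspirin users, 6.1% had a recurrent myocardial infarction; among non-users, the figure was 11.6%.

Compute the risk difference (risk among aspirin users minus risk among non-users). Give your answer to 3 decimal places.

risk difference = 0.0610 − 0.1160 = -0.055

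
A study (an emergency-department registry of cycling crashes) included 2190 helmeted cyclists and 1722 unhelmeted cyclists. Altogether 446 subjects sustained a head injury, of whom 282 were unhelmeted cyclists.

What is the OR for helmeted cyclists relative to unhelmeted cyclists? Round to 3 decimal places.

helmeted cyclists with the outcome: 446 − 282 = 164
helmeted cyclists without the outcome: 2190 − 164 = 2026
unhelmeted cyclists without the outcome: 1722 − 282 = 1440
odds, helmeted cyclists = 164/2026 = 0.0809
odds, unhelmeted cyclists = 282/1440 = 0.1958
OR = 0.0809 / 0.1958 = 0.413

OR: 0.413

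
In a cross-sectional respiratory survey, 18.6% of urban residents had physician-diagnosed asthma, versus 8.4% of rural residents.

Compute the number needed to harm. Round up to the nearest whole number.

absolute risk difference = 0.102000
1 / 0.102000 = 9.804 → round up → 10

NNH = 10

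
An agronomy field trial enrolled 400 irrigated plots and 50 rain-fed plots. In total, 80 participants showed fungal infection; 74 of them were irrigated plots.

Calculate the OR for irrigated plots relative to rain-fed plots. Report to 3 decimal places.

irrigated plots without the outcome: 400 − 74 = 326
rain-fed plots with the outcome: 80 − 74 = 6
rain-fed plots without the outcome: 50 − 6 = 44
OR = (74 × 44) / (326 × 6) = 3256/1956 ≈ 1.665

1.665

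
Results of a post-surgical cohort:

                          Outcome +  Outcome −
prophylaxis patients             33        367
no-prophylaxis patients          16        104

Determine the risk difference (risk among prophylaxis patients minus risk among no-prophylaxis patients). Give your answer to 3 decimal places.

risk, prophylaxis patients = 33/400 = 0.0825
risk, no-prophylaxis patients = 16/120 = 0.1333
risk difference = 0.0825 − 0.1333 = -0.051

RD = -0.051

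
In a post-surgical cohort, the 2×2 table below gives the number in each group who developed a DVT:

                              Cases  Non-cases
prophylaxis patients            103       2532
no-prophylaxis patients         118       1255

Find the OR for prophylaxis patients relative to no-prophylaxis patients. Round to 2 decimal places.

0.43

odds, prophylaxis patients = 103/2532 = 0.04068
odds, no-prophylaxis patients = 118/1255 = 0.09402
OR = 0.04068 / 0.09402 = 0.43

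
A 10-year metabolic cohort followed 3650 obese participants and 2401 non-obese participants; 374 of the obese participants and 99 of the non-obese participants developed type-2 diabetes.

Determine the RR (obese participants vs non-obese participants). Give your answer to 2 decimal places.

2.49

risk, obese participants = 374/3650 = 0.10247
risk, non-obese participants = 99/2401 = 0.04123
RR = 0.10247 / 0.04123 = 2.49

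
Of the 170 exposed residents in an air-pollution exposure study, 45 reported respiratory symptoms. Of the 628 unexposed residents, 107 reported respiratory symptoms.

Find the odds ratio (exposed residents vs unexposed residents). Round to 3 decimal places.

odds, exposed residents = 45/125 = 0.3600
odds, unexposed residents = 107/521 = 0.2054
OR = 0.3600 / 0.2054 = 1.753

OR = 1.753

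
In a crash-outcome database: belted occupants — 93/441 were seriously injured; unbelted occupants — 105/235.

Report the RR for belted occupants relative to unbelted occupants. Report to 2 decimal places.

0.47

risk, belted occupants = 93/441 = 0.2109
risk, unbelted occupants = 105/235 = 0.4468
RR = 0.2109 / 0.4468 = 0.47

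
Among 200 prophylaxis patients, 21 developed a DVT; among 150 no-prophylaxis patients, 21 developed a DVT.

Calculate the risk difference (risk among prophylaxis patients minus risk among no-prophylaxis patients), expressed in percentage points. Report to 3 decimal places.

risk, prophylaxis patients = 21/200 = 0.1050
risk, no-prophylaxis patients = 21/150 = 0.1400
risk difference = 0.1050 − 0.1400 = -0.0350 → -3.500 percentage points

RD ≈ -3.500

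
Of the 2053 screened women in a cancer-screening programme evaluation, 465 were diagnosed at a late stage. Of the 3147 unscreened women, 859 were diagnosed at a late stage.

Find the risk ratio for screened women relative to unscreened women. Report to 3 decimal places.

RR: 0.830

risk, screened women = 465/2053 = 0.2265
risk, unscreened women = 859/3147 = 0.2730
RR = 0.2265 / 0.2730 = 0.830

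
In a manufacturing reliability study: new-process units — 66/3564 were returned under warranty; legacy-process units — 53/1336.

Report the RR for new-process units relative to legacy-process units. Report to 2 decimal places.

0.47

risk, new-process units = 66/3564 = 0.01852
risk, legacy-process units = 53/1336 = 0.03967
RR = 0.01852 / 0.03967 = 0.47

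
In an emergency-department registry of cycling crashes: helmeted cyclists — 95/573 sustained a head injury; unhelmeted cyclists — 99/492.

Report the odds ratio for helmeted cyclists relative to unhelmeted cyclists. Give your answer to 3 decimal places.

OR = (95 × 393) / (478 × 99) = 37335/47322 ≈ 0.789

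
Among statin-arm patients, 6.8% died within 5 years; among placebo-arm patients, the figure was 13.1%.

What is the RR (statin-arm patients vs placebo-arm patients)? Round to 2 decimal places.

RR = 0.0680 / 0.1310 = 0.52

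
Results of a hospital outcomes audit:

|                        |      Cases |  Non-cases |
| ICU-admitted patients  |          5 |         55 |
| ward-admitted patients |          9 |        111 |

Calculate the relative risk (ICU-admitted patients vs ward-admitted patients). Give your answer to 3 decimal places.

risk, ICU-admitted patients = 5/60 = 0.0833
risk, ward-admitted patients = 9/120 = 0.0750
RR = 0.0833 / 0.0750 = 1.111

1.111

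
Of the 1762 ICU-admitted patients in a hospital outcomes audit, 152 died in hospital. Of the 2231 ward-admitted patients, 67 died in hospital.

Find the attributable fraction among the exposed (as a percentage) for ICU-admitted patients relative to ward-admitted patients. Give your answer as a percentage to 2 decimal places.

65.19%

risk, ICU-admitted patients = 152/1762 = 0.08627
risk, ward-admitted patients = 67/2231 = 0.03003
AR% = (0.08627 − 0.03003) / 0.08627 = 0.6519 → 65.19%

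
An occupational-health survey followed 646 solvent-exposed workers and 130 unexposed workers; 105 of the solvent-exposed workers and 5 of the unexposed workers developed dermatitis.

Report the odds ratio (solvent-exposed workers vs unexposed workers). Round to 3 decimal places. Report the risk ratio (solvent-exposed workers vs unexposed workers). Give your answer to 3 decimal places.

OR = 4.852; RR = 4.226

OR = (105 × 125) / (541 × 5) = 13125/2705 ≈ 4.852
risk, solvent-exposed workers = 105/646 = 0.16254
risk, unexposed workers = 5/130 = 0.03846
RR = 0.16254 / 0.03846 = 4.226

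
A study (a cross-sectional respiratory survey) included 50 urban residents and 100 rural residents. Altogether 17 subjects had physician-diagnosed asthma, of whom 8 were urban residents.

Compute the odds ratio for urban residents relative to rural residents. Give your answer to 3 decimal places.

1.926

urban residents without the outcome: 50 − 8 = 42
rural residents with the outcome: 17 − 8 = 9
rural residents without the outcome: 100 − 9 = 91
OR = (8 × 91) / (42 × 9) = 728/378 ≈ 1.926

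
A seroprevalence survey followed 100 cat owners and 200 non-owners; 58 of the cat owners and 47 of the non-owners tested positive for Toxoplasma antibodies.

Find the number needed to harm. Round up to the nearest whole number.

risk, cat owners = 58/100 = 0.580000
risk, non-owners = 47/200 = 0.235000
absolute risk difference = 0.345000
1 / 0.345000 = 2.899 → round up → 3

NNH ≈ 3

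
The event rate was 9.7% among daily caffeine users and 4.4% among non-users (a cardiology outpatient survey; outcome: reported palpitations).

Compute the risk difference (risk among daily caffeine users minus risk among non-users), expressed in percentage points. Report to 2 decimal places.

5.30

risk difference = 0.09700 − 0.04400 = 0.05300 → 5.30 percentage points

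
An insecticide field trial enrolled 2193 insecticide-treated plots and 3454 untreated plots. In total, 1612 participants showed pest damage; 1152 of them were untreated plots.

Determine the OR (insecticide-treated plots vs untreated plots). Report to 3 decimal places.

insecticide-treated plots with the outcome: 1612 − 1152 = 460
insecticide-treated plots without the outcome: 2193 − 460 = 1733
untreated plots without the outcome: 3454 − 1152 = 2302
OR = (460 × 2302) / (1733 × 1152) = 1058920/1996416 ≈ 0.530

OR: 0.530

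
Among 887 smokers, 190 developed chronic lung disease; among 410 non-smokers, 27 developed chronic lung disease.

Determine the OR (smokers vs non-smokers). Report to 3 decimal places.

OR: 3.867

odds, smokers = 190/697 = 0.2726
odds, non-smokers = 27/383 = 0.0705
OR = 0.2726 / 0.0705 = 3.867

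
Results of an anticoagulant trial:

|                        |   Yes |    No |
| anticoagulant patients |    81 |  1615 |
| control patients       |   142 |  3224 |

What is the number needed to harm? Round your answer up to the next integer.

180

risk, anticoagulant patients = 81/1696 = 0.047759
risk, control patients = 142/3366 = 0.042187
absolute risk difference = 0.005573
1 / 0.005573 = 179.437 → round up → 180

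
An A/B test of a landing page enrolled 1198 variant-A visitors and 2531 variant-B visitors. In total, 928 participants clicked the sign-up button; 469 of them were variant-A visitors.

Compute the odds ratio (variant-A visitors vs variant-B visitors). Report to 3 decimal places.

variant-A visitors without the outcome: 1198 − 469 = 729
variant-B visitors with the outcome: 928 − 469 = 459
variant-B visitors without the outcome: 2531 − 459 = 2072
OR = (469 × 2072) / (729 × 459) = 971768/334611 ≈ 2.904

OR ≈ 2.904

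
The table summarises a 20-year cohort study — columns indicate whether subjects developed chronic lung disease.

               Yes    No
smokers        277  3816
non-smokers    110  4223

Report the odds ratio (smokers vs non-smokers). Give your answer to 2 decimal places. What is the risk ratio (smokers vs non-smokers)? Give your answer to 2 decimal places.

OR = 2.79; RR = 2.67

OR = (277 × 4223) / (3816 × 110) = 1169771/419760 ≈ 2.79
risk, smokers = 277/4093 = 0.06768
risk, non-smokers = 110/4333 = 0.02539
RR = 0.06768 / 0.02539 = 2.67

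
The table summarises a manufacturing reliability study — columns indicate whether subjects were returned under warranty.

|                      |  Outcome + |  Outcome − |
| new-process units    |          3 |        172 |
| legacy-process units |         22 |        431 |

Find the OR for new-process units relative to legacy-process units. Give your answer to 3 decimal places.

0.342

odds, new-process units = 3/172 = 0.01744
odds, legacy-process units = 22/431 = 0.05104
OR = 0.01744 / 0.05104 = 0.342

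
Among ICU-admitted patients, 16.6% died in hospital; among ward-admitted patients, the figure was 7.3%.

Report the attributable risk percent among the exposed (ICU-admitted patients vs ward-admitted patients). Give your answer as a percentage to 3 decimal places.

AR% = (0.1660 − 0.0730) / 0.1660 = 0.5602 → 56.024%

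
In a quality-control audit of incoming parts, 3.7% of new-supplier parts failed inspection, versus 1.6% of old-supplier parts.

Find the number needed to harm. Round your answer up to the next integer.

absolute risk difference = 0.021000
1 / 0.021000 = 47.619 → round up → 48

48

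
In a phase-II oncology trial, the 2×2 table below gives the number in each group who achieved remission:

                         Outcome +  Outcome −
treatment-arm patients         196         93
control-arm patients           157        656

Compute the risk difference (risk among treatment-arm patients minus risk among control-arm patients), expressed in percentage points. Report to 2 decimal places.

risk, treatment-arm patients = 196/289 = 0.6782
risk, control-arm patients = 157/813 = 0.1931
risk difference = 0.6782 − 0.1931 = 0.4851 → 48.51 percentage points

RD = 48.51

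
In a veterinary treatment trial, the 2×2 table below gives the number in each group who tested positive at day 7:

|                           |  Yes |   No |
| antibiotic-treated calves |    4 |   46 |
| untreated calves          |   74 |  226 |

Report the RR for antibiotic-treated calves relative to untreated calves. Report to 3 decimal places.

risk, antibiotic-treated calves = 4/50 = 0.0800
risk, untreated calves = 74/300 = 0.2467
RR = 0.0800 / 0.2467 = 0.324

0.324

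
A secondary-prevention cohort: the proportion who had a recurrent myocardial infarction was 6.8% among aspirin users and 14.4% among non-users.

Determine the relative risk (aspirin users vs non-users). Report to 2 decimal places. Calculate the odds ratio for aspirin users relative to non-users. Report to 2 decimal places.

RR = 0.47; OR = 0.43

RR = 0.0680 / 0.1440 = 0.47
odds, aspirin users = 0.0680/0.9320 = 0.0730
odds, non-users = 0.1440/0.8560 = 0.1682
OR = 0.0730 / 0.1682 = 0.43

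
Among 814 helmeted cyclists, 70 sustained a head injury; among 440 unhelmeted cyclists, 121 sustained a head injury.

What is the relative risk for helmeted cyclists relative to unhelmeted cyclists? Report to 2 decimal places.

risk, helmeted cyclists = 70/814 = 0.0860
risk, unhelmeted cyclists = 121/440 = 0.2750
RR = 0.0860 / 0.2750 = 0.31

0.31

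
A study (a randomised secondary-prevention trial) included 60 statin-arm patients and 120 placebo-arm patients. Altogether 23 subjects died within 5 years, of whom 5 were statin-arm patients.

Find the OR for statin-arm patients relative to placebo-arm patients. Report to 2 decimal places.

0.52

statin-arm patients without the outcome: 60 − 5 = 55
placebo-arm patients with the outcome: 23 − 5 = 18
placebo-arm patients without the outcome: 120 − 18 = 102
odds, statin-arm patients = 5/55 = 0.0909
odds, placebo-arm patients = 18/102 = 0.1765
OR = 0.0909 / 0.1765 = 0.52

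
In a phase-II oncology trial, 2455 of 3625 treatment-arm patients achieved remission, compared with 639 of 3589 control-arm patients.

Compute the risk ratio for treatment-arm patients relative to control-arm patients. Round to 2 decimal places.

RR: 3.80

risk, treatment-arm patients = 2455/3625 = 0.6772
risk, control-arm patients = 639/3589 = 0.1780
RR = 0.6772 / 0.1780 = 3.80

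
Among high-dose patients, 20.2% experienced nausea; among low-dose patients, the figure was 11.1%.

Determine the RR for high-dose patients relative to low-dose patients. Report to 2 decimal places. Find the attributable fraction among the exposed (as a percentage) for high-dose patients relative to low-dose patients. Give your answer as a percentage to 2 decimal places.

RR = 0.2020 / 0.1110 = 1.82
AR% = (0.2020 − 0.1110) / 0.2020 = 0.4505 → 45.05%

RR = 1.82; AR% = 45.05%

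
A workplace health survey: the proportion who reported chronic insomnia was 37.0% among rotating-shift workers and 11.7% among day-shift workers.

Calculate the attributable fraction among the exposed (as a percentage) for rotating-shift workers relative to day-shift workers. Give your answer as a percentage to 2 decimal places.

AR% = (0.3700 − 0.1170) / 0.3700 = 0.6838 → 68.38%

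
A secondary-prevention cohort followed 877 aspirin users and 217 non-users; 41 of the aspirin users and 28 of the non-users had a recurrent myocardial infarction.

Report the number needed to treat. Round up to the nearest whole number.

risk, aspirin users = 41/877 = 0.046750
risk, non-users = 28/217 = 0.129032
absolute risk difference = 0.082282
1 / 0.082282 = 12.153 → round up → 13

13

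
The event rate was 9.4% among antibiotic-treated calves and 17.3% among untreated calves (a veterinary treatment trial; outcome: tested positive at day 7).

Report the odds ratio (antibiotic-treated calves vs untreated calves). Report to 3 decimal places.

OR ≈ 0.496

odds, antibiotic-treated calves = 0.0940/0.9060 = 0.1038
odds, untreated calves = 0.1730/0.8270 = 0.2092
OR = 0.1038 / 0.2092 = 0.496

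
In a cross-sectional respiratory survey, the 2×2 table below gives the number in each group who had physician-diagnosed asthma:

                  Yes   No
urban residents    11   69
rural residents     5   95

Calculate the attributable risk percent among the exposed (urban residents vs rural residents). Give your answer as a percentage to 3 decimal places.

risk, urban residents = 11/80 = 0.1375
risk, rural residents = 5/100 = 0.0500
AR% = (0.1375 − 0.0500) / 0.1375 = 0.6364 → 63.636%

AR% = 63.636%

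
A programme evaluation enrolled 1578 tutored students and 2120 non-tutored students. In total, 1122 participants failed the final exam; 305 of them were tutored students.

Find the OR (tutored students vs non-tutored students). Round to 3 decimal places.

0.382

tutored students without the outcome: 1578 − 305 = 1273
non-tutored students with the outcome: 1122 − 305 = 817
non-tutored students without the outcome: 2120 − 817 = 1303
odds, tutored students = 305/1273 = 0.2396
odds, non-tutored students = 817/1303 = 0.6270
OR = 0.2396 / 0.6270 = 0.382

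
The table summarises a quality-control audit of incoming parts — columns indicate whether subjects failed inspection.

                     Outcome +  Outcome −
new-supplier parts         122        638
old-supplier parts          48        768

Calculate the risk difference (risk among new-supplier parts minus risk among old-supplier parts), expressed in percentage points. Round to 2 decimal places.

risk, new-supplier parts = 122/760 = 0.1605
risk, old-supplier parts = 48/816 = 0.0588
risk difference = 0.1605 − 0.0588 = 0.1017 → 10.17 percentage points

RD: 10.17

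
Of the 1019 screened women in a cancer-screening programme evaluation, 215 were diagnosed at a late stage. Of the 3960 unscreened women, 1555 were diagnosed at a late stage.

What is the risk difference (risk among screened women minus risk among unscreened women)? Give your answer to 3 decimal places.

RD: -0.182

risk, screened women = 215/1019 = 0.2110
risk, unscreened women = 1555/3960 = 0.3927
risk difference = 0.2110 − 0.3927 = -0.182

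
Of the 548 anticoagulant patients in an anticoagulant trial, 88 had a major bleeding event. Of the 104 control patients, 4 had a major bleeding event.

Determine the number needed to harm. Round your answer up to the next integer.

risk, anticoagulant patients = 88/548 = 0.160584
risk, control patients = 4/104 = 0.038462
absolute risk difference = 0.122122
1 / 0.122122 = 8.189 → round up → 9

9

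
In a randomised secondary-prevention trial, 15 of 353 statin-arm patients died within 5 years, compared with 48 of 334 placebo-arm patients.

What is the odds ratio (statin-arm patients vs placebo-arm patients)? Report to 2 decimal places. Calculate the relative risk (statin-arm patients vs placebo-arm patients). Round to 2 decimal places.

odds, statin-arm patients = 15/338 = 0.04438
odds, placebo-arm patients = 48/286 = 0.16783
OR = 0.04438 / 0.16783 = 0.26
risk, statin-arm patients = 15/353 = 0.04249
risk, placebo-arm patients = 48/334 = 0.14371
RR = 0.04249 / 0.14371 = 0.30

OR = 0.26; RR = 0.30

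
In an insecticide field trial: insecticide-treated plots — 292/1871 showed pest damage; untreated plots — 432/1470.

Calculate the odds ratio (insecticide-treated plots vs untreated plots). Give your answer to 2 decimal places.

OR = (292 × 1038) / (1579 × 432) = 303096/682128 ≈ 0.44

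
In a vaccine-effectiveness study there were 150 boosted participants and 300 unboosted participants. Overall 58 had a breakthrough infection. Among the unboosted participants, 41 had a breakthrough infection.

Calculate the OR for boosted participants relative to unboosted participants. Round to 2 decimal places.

boosted participants with the outcome: 58 − 41 = 17
boosted participants without the outcome: 150 − 17 = 133
unboosted participants without the outcome: 300 − 41 = 259
OR = (17 × 259) / (133 × 41) = 4403/5453 ≈ 0.81

0.81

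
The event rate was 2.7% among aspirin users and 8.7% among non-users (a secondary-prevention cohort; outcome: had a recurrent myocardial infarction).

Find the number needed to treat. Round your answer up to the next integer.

NNT = 17

absolute risk difference = 0.060000
1 / 0.060000 = 16.667 → round up → 17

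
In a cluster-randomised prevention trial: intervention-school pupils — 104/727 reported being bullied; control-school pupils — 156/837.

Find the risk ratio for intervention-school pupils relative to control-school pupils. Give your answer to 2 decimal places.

risk, intervention-school pupils = 104/727 = 0.1431
risk, control-school pupils = 156/837 = 0.1864
RR = 0.1431 / 0.1864 = 0.77

0.77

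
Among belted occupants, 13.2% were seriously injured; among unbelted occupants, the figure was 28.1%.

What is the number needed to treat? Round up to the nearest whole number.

7

absolute risk difference = 0.149000
1 / 0.149000 = 6.711 → round up → 7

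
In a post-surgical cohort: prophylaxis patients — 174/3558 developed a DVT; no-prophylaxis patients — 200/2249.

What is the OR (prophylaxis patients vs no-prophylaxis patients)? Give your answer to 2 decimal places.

OR = (174 × 2049) / (3384 × 200) = 356526/676800 ≈ 0.53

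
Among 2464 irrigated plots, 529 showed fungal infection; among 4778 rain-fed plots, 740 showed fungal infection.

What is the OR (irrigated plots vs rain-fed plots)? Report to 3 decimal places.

odds, irrigated plots = 529/1935 = 0.2734
odds, rain-fed plots = 740/4038 = 0.1833
OR = 0.2734 / 0.1833 = 1.492

OR: 1.492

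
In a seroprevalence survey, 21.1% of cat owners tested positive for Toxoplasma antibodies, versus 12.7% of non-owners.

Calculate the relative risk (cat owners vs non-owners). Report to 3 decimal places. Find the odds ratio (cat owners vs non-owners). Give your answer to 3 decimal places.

RR = 0.2110 / 0.1270 = 1.661
odds, cat owners = 0.2110/0.7890 = 0.2674
odds, non-owners = 0.1270/0.8730 = 0.1455
OR = 0.2674 / 0.1455 = 1.838

RR = 1.661; OR = 1.838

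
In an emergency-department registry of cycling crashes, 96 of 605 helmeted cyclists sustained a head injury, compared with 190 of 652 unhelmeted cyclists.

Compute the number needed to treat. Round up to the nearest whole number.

risk, helmeted cyclists = 96/605 = 0.158678
risk, unhelmeted cyclists = 190/652 = 0.291411
absolute risk difference = 0.132733
1 / 0.132733 = 7.534 → round up → 8

NNT = 8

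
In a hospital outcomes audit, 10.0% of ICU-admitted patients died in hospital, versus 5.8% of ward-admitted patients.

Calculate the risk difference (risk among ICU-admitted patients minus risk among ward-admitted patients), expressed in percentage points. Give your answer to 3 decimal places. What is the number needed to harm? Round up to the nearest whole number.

RD = 4.200; NNH = 24

risk difference = 0.1000 − 0.0580 = 0.0420 → 4.200 percentage points
absolute risk difference = 0.042000
1 / 0.042000 = 23.810 → round up → 24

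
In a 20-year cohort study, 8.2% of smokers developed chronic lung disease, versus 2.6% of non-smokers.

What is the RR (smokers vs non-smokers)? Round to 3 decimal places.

RR = 0.08200 / 0.02600 = 3.154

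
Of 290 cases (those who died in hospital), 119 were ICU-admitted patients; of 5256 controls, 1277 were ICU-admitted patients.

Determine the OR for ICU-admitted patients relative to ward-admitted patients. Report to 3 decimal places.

OR = (119 × 3979) / (1277 × 171) = 473501/218367 ≈ 2.168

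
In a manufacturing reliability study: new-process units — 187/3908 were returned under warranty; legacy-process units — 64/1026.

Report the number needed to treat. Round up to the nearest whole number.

69

risk, new-process units = 187/3908 = 0.047851
risk, legacy-process units = 64/1026 = 0.062378
absolute risk difference = 0.014528
1 / 0.014528 = 68.833 → round up → 69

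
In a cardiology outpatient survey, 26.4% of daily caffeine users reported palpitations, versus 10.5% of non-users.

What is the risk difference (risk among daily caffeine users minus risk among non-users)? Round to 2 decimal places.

risk difference = 0.2640 − 0.1050 = 0.16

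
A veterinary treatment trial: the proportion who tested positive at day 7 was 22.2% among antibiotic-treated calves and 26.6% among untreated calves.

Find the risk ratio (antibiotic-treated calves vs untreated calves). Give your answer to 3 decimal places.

RR = 0.2220 / 0.2660 = 0.835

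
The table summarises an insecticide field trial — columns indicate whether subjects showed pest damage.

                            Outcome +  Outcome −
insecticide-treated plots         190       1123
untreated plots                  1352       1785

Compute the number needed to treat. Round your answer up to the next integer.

risk, insecticide-treated plots = 190/1313 = 0.144707
risk, untreated plots = 1352/3137 = 0.430985
absolute risk difference = 0.286278
1 / 0.286278 = 3.493 → round up → 4

NNT = 4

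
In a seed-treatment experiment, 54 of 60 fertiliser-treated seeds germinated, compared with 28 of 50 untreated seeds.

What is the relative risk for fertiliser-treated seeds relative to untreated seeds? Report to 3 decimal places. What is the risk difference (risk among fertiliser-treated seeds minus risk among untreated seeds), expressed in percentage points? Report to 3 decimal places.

risk, fertiliser-treated seeds = 54/60 = 0.9000
risk, untreated seeds = 28/50 = 0.5600
RR = 0.9000 / 0.5600 = 1.607
risk difference = 0.9000 − 0.5600 = 0.3400 → 34.000 percentage points

RR = 1.607; RD = 34.000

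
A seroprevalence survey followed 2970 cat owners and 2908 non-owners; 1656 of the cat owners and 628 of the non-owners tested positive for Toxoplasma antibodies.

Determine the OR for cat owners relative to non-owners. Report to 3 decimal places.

OR = (1656 × 2280) / (1314 × 628) = 3775680/825192 ≈ 4.576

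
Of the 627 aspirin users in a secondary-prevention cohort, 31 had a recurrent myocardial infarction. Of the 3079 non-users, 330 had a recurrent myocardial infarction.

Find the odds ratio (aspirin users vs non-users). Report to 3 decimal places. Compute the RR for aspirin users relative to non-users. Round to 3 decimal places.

OR = 0.433; RR = 0.461

odds, aspirin users = 31/596 = 0.05201
odds, non-users = 330/2749 = 0.12004
OR = 0.05201 / 0.12004 = 0.433
risk, aspirin users = 31/627 = 0.04944
risk, non-users = 330/3079 = 0.10718
RR = 0.04944 / 0.10718 = 0.461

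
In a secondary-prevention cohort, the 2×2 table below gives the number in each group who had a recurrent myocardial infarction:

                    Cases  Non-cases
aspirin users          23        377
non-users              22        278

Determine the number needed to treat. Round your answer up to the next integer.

64

risk, aspirin users = 23/400 = 0.057500
risk, non-users = 22/300 = 0.073333
absolute risk difference = 0.015833
1 / 0.015833 = 63.159 → round up → 64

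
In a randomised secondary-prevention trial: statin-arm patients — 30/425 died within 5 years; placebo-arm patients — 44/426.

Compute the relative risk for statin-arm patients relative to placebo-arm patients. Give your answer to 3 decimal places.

risk, statin-arm patients = 30/425 = 0.0706
risk, placebo-arm patients = 44/426 = 0.1033
RR = 0.0706 / 0.1033 = 0.683

0.683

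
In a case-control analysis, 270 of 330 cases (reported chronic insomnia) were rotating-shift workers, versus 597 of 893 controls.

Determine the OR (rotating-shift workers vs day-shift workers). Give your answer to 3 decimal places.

OR = (270 × 296) / (597 × 60) = 79920/35820 ≈ 2.231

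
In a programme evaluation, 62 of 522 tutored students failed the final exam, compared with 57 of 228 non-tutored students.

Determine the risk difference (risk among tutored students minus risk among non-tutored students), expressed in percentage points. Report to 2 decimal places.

risk, tutored students = 62/522 = 0.1188
risk, non-tutored students = 57/228 = 0.2500
risk difference = 0.1188 − 0.2500 = -0.1312 → -13.12 percentage points

RD = -13.12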